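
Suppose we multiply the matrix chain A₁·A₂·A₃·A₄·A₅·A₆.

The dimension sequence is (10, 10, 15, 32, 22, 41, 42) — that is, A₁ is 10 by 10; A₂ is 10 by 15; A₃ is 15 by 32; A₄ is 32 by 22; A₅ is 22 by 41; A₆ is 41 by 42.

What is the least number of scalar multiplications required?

Adjacent pairs: A₁A₂ = 10·10·15 = 1500; A₂A₃ = 10·15·32 = 4800; A₃A₄ = 15·32·22 = 10560; A₄A₅ = 32·22·41 = 28864; A₅A₆ = 22·41·42 = 37884.
Length 3: A₁..A₃: k=1: 0+4800+10·10·32=8000; k=2: 1500+0+10·15·32=6300 → min 6300 | A₂..A₄: k=2: 0+10560+10·15·22=13860; k=3: 4800+0+10·32·22=11840 → min 11840 | A₃..A₅: k=3: 0+28864+15·32·41=48544; k=4: 10560+0+15·22·41=24090 → min 24090 | A₄..A₆: k=4: 0+37884+32·22·42=67452; k=5: 28864+0+32·41·42=83968 → min 67452.
Length 4: A₁..A₄: k=1: 0+11840+10·10·22=14040; k=2: 1500+10560+10·15·22=15360; k=3: 6300+0+10·32·22=13340 → min 13340 | A₂..A₅: k=2: 0+24090+10·15·41=30240; k=3: 4800+28864+10·32·41=46784; k=4: 11840+0+10·22·41=20860 → min 20860 | A₃..A₆: k=3: 0+67452+15·32·42=87612; k=4: 10560+37884+15·22·42=62304; k=5: 24090+0+15·41·42=49920 → min 49920.
Length 5: A₁..A₅: k=1: 0+20860+10·10·41=24960; k=2: 1500+24090+10·15·41=31740; k=3: 6300+28864+10·32·41=48284; k=4: 13340+0+10·22·41=22360 → min 22360 | A₂..A₆: k=2: 0+49920+10·15·42=56220; k=3: 4800+67452+10·32·42=85692; k=4: 11840+37884+10·22·42=58964; k=5: 20860+0+10·41·42=38080 → min 38080.
Length 6: A₁..A₆: k=1: 0+38080+10·10·42=42280; k=2: 1500+49920+10·15·42=57720; k=3: 6300+67452+10·32·42=87192; k=4: 13340+37884+10·22·42=60464; k=5: 22360+0+10·41·42=39580 → min 39580.
Optimal order: (((((A₁·A₂)·A₃)·A₄)·A₅)·A₆) with cost 39580.

39580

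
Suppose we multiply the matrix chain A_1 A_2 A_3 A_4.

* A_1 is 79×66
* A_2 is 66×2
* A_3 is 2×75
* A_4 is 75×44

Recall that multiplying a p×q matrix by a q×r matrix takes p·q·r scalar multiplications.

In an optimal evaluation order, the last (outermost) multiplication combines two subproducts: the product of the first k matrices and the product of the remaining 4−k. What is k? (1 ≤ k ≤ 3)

Adjacent pairs: A_1A_2 = 79·66·2 = 10428; A_2A_3 = 66·2·75 = 9900; A_3A_4 = 2·75·44 = 6600.
Length 3: A_1..A_3: k=1: 0+9900+79·66·75=400950; k=2: 10428+0+79·2·75=22278 → min 22278 | A_2..A_4: k=2: 0+6600+66·2·44=12408; k=3: 9900+0+66·75·44=227700 → min 12408.
Top-level splits: k=1: (A_1..A_1)·(A_2..A_4) → 0+12408+79·66·44 = 241824; k=2: (A_1..A_2)·(A_3..A_4) → 10428+6600+79·2·44 = 23980; k=3: (A_1..A_3)·(A_4..A_4) → 22278+0+79·75·44 = 282978.
Best split is after A_2, i.e. k = 2.

2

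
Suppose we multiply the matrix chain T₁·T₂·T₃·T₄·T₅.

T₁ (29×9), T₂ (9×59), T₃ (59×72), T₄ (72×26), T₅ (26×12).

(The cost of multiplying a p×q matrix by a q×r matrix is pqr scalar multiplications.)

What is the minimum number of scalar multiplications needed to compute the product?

Adjacent pairs: T₁T₂ = 29·9·59 = 15399; T₂T₃ = 9·59·72 = 38232; T₃T₄ = 59·72·26 = 110448; T₄T₅ = 72·26·12 = 22464.
Length 3: T₁..T₃: k=1: 0+38232+29·9·72=57024; k=2: 15399+0+29·59·72=138591 → min 57024 | T₂..T₄: k=2: 0+110448+9·59·26=124254; k=3: 38232+0+9·72·26=55080 → min 55080 | T₃..T₅: k=3: 0+22464+59·72·12=73440; k=4: 110448+0+59·26·12=128856 → min 73440.
Length 4: T₁..T₄: k=1: 0+55080+29·9·26=61866; k=2: 15399+110448+29·59·26=170333; k=3: 57024+0+29·72·26=111312 → min 61866 | T₂..T₅: k=2: 0+73440+9·59·12=79812; k=3: 38232+22464+9·72·12=68472; k=4: 55080+0+9·26·12=57888 → min 57888.
Length 5: T₁..T₅: k=1: 0+57888+29·9·12=61020; k=2: 15399+73440+29·59·12=109371; k=3: 57024+22464+29·72·12=104544; k=4: 61866+0+29·26·12=70914 → min 61020.
Optimal order: (T₁·(((T₂·T₃)·T₄)·T₅)) with cost 61020.

61020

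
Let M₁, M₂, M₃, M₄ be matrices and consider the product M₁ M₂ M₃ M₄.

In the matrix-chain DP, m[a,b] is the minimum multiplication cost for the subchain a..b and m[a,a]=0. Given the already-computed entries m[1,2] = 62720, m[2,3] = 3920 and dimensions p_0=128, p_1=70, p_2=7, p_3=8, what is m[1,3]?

m[1,3] = min over k∈[1,2] of m[1,k]+m[k+1,3]+p_{0}·p_k·p_{3}.
k=1: 0 + 3920 + 128·70·8 = 75600; k=2: 62720 + 0 + 128·7·8 = 69888.
Minimum: 69888 at k=2.

69888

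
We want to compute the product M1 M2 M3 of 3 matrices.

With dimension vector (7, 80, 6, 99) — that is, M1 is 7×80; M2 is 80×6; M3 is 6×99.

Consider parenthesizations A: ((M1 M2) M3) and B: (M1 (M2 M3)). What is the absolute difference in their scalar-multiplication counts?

Order A = ((M1 M2) M3): (M1 M2): 7×80 by 80×6 → 7×6, cost 7·80·6 = 3360; ((M1 M2) M3): 7×6 by 6×99 → 7×99, cost 7·6·99 = 4158; cumulative 7518. Total 7518.
Order B = (M1 (M2 M3)): (M2 M3): 80×6 by 6×99 → 80×99, cost 80·6·99 = 47520; (M1 (M2 M3)): 7×80 by 80×99 → 7×99, cost 7·80·99 = 55440; cumulative 102960. Total 102960.
Difference: |7518 − 102960| = 95442.

95442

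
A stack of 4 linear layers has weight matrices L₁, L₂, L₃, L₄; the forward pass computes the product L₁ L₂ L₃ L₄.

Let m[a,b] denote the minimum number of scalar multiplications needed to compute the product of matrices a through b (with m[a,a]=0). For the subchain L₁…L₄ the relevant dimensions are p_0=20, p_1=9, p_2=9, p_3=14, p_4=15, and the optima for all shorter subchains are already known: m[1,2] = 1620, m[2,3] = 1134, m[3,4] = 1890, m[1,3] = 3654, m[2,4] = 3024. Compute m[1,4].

m[1,4] = min over k∈[1,3] of m[1,k]+m[k+1,4]+p_{0}·p_k·p_{4}.
k=1: 0 + 3024 + 20·9·15 = 5724; k=2: 1620 + 1890 + 20·9·15 = 6210; k=3: 3654 + 0 + 20·14·15 = 7854.
Minimum: 5724 at k=1.

5724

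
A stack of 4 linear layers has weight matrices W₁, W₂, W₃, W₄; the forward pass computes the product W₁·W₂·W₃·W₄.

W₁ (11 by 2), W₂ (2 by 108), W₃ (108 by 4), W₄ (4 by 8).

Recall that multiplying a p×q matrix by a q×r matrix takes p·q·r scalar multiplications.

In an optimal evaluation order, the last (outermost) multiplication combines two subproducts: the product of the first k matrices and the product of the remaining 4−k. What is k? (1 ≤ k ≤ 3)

1

Adjacent pairs: W₁W₂ = 11·2·108 = 2376; W₂W₃ = 2·108·4 = 864; W₃W₄ = 108·4·8 = 3456.
Length 3: W₁..W₃: k=1: 0+864+11·2·4=952; k=2: 2376+0+11·108·4=7128 → min 952 | W₂..W₄: k=2: 0+3456+2·108·8=5184; k=3: 864+0+2·4·8=928 → min 928.
Top-level splits: k=1: (W₁..W₁)·(W₂..W₄) → 0+928+11·2·8 = 1104; k=2: (W₁..W₂)·(W₃..W₄) → 2376+3456+11·108·8 = 15336; k=3: (W₁..W₃)·(W₄..W₄) → 952+0+11·4·8 = 1304.
Best split is after W₁, i.e. k = 1.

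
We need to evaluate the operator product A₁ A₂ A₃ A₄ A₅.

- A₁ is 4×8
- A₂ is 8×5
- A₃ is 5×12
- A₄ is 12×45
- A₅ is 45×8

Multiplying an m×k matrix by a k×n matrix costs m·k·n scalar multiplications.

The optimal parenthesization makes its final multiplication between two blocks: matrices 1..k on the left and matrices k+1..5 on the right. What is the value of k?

4

Adjacent pairs: A₁A₂ = 4·8·5 = 160; A₂A₃ = 8·5·12 = 480; A₃A₄ = 5·12·45 = 2700; A₄A₅ = 12·45·8 = 4320.
Length 3: A₁..A₃: k=1: 0+480+4·8·12=864; k=2: 160+0+4·5·12=400 → min 400 | A₂..A₄: k=2: 0+2700+8·5·45=4500; k=3: 480+0+8·12·45=4800 → min 4500 | A₃..A₅: k=3: 0+4320+5·12·8=4800; k=4: 2700+0+5·45·8=4500 → min 4500.
Length 4: A₁..A₄: k=1: 0+4500+4·8·45=5940; k=2: 160+2700+4·5·45=3760; k=3: 400+0+4·12·45=2560 → min 2560 | A₂..A₅: k=2: 0+4500+8·5·8=4820; k=3: 480+4320+8·12·8=5568; k=4: 4500+0+8·45·8=7380 → min 4820.
Top-level splits: k=1: (A₁..A₁)·(A₂..A₅) → 0+4820+4·8·8 = 5076; k=2: (A₁..A₂)·(A₃..A₅) → 160+4500+4·5·8 = 4820; k=3: (A₁..A₃)·(A₄..A₅) → 400+4320+4·12·8 = 5104; k=4: (A₁..A₄)·(A₅..A₅) → 2560+0+4·45·8 = 4000.
Best split is after A₄, i.e. k = 4.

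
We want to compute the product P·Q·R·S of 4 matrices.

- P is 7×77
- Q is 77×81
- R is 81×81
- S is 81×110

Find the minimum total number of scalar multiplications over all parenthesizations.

151956

Adjacent pairs: PQ = 7·77·81 = 43659; QR = 77·81·81 = 505197; RS = 81·81·110 = 721710.
Length 3: P..R: k=1: 0+505197+7·77·81=548856; k=2: 43659+0+7·81·81=89586 → min 89586 | Q..S: k=2: 0+721710+77·81·110=1407780; k=3: 505197+0+77·81·110=1191267 → min 1191267.
Length 4: P..S: k=1: 0+1191267+7·77·110=1250557; k=2: 43659+721710+7·81·110=827739; k=3: 89586+0+7·81·110=151956 → min 151956.
Optimal order: (((P·Q)·R)·S) with cost 151956.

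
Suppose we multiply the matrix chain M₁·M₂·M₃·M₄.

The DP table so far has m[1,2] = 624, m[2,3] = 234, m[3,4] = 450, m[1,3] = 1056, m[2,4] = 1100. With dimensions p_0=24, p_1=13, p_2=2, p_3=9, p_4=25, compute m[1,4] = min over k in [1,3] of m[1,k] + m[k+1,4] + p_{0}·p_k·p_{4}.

2274

m[1,4] = min over k∈[1,3] of m[1,k]+m[k+1,4]+p_{0}·p_k·p_{4}.
k=1: 0 + 1100 + 24·13·25 = 8900; k=2: 624 + 450 + 24·2·25 = 2274; k=3: 1056 + 0 + 24·9·25 = 6456.
Minimum: 2274 at k=2.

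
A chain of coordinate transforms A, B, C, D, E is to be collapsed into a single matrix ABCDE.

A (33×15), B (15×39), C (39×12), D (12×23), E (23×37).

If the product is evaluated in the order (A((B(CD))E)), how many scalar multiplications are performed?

55299

(CD): 39×12 by 12×23 → 39×23, cost 39·12·23 = 10764
(B(CD)): 15×39 by 39×23 → 15×23, cost 15·39·23 = 13455; cumulative 24219
((B(CD))E): 15×23 by 23×37 → 15×37, cost 15·23·37 = 12765; cumulative 36984
(A((B(CD))E)): 33×15 by 15×37 → 33×37, cost 33·15·37 = 18315; cumulative 55299
Total: 55299 scalar multiplications.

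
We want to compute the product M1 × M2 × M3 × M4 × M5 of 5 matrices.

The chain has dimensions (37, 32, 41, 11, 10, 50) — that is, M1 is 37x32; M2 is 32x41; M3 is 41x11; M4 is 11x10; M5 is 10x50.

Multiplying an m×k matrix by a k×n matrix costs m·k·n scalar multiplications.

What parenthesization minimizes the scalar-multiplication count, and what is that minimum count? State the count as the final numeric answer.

Adjacent pairs: M1M2 = 37·32·41 = 48544; M2M3 = 32·41·11 = 14432; M3M4 = 41·11·10 = 4510; M4M5 = 11·10·50 = 5500.
Length 3: M1..M3: k=1: 0+14432+37·32·11=27456; k=2: 48544+0+37·41·11=65231 → min 27456 | M2..M4: k=2: 0+4510+32·41·10=17630; k=3: 14432+0+32·11·10=17952 → min 17630 | M3..M5: k=3: 0+5500+41·11·50=28050; k=4: 4510+0+41·10·50=25010 → min 25010.
Length 4: M1..M4: k=1: 0+17630+37·32·10=29470; k=2: 48544+4510+37·41·10=68224; k=3: 27456+0+37·11·10=31526 → min 29470 | M2..M5: k=2: 0+25010+32·41·50=90610; k=3: 14432+5500+32·11·50=37532; k=4: 17630+0+32·10·50=33630 → min 33630.
Length 5: M1..M5: k=1: 0+33630+37·32·50=92830; k=2: 48544+25010+37·41·50=149404; k=3: 27456+5500+37·11·50=53306; k=4: 29470+0+37·10·50=47970 → min 47970.
Optimal parenthesization: ((M1 × (M2 × (M3 × M4))) × M5) with cost 47970.

47970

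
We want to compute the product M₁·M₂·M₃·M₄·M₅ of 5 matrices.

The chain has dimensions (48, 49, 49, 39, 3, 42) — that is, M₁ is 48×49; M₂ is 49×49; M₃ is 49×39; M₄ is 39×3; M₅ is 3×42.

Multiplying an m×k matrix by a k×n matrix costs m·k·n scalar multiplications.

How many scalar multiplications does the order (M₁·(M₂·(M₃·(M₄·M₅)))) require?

(M₄·M₅): 39×3 by 3×42 → 39×42, cost 39·3·42 = 4914
(M₃·(M₄·M₅)): 49×39 by 39×42 → 49×42, cost 49·39·42 = 80262; cumulative 85176
(M₂·(M₃·(M₄·M₅))): 49×49 by 49×42 → 49×42, cost 49·49·42 = 100842; cumulative 186018
(M₁·(M₂·(M₃·(M₄·M₅)))): 48×49 by 49×42 → 48×42, cost 48·49·42 = 98784; cumulative 284802
Total: 284802 scalar multiplications.

284802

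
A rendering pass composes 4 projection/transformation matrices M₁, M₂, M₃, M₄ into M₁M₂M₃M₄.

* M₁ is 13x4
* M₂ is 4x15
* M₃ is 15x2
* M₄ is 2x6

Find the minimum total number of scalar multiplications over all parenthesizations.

380

Adjacent pairs: M₁M₂ = 13·4·15 = 780; M₂M₃ = 4·15·2 = 120; M₃M₄ = 15·2·6 = 180.
Length 3: M₁..M₃: k=1: 0+120+13·4·2=224; k=2: 780+0+13·15·2=1170 → min 224 | M₂..M₄: k=2: 0+180+4·15·6=540; k=3: 120+0+4·2·6=168 → min 168.
Length 4: M₁..M₄: k=1: 0+168+13·4·6=480; k=2: 780+180+13·15·6=2130; k=3: 224+0+13·2·6=380 → min 380.
Optimal order: ((M₁(M₂M₃))M₄) with cost 380.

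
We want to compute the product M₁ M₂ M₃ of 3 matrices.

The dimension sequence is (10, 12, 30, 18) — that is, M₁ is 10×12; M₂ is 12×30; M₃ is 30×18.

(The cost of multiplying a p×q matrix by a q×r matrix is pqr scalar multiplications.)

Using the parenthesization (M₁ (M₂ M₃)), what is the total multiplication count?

(M₂ M₃): 12×30 by 30×18 → 12×18, cost 12·30·18 = 6480
(M₁ (M₂ M₃)): 10×12 by 12×18 → 10×18, cost 10·12·18 = 2160; cumulative 8640
Total: 8640 scalar multiplications.

8640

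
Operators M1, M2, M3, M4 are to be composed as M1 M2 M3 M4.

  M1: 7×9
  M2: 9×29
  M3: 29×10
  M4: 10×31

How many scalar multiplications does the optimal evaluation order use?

5410

Adjacent pairs: M1M2 = 7·9·29 = 1827; M2M3 = 9·29·10 = 2610; M3M4 = 29·10·31 = 8990.
Length 3: M1..M3: k=1: 0+2610+7·9·10=3240; k=2: 1827+0+7·29·10=3857 → min 3240 | M2..M4: k=2: 0+8990+9·29·31=17081; k=3: 2610+0+9·10·31=5400 → min 5400.
Length 4: M1..M4: k=1: 0+5400+7·9·31=7353; k=2: 1827+8990+7·29·31=17110; k=3: 3240+0+7·10·31=5410 → min 5410.
Optimal order: ((M1 (M2 M3)) M4) with cost 5410.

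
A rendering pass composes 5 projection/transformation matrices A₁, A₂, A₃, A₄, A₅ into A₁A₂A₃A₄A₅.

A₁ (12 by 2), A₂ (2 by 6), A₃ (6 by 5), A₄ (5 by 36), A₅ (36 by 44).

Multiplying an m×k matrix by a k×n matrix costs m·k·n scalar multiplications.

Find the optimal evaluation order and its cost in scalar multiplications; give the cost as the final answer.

Adjacent pairs: A₁A₂ = 12·2·6 = 144; A₂A₃ = 2·6·5 = 60; A₃A₄ = 6·5·36 = 1080; A₄A₅ = 5·36·44 = 7920.
Length 3: A₁..A₃: k=1: 0+60+12·2·5=180; k=2: 144+0+12·6·5=504 → min 180 | A₂..A₄: k=2: 0+1080+2·6·36=1512; k=3: 60+0+2·5·36=420 → min 420 | A₃..A₅: k=3: 0+7920+6·5·44=9240; k=4: 1080+0+6·36·44=10584 → min 9240.
Length 4: A₁..A₄: k=1: 0+420+12·2·36=1284; k=2: 144+1080+12·6·36=3816; k=3: 180+0+12·5·36=2340 → min 1284 | A₂..A₅: k=2: 0+9240+2·6·44=9768; k=3: 60+7920+2·5·44=8420; k=4: 420+0+2·36·44=3588 → min 3588.
Length 5: A₁..A₅: k=1: 0+3588+12·2·44=4644; k=2: 144+9240+12·6·44=12552; k=3: 180+7920+12·5·44=10740; k=4: 1284+0+12·36·44=20292 → min 4644.
Optimal parenthesization: (A₁(((A₂A₃)A₄)A₅)) with cost 4644.

4644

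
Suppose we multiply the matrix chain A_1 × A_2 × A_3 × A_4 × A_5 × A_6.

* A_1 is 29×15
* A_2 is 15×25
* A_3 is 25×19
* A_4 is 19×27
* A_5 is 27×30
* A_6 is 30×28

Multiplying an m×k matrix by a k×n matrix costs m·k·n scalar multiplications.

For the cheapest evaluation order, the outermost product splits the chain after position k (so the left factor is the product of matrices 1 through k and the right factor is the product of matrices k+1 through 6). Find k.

Adjacent pairs: A_1A_2 = 29·15·25 = 10875; A_2A_3 = 15·25·19 = 7125; A_3A_4 = 25·19·27 = 12825; A_4A_5 = 19·27·30 = 15390; A_5A_6 = 27·30·28 = 22680.
Length 3: A_1..A_3: k=1: 0+7125+29·15·19=15390; k=2: 10875+0+29·25·19=24650 → min 15390 | A_2..A_4: k=2: 0+12825+15·25·27=22950; k=3: 7125+0+15·19·27=14820 → min 14820 | A_3..A_5: k=3: 0+15390+25·19·30=29640; k=4: 12825+0+25·27·30=33075 → min 29640 | A_4..A_6: k=4: 0+22680+19·27·28=37044; k=5: 15390+0+19·30·28=31350 → min 31350.
Length 4: A_1..A_4: k=1: 0+14820+29·15·27=26565; k=2: 10875+12825+29·25·27=43275; k=3: 15390+0+29·19·27=30267 → min 26565 | A_2..A_5: k=2: 0+29640+15·25·30=40890; k=3: 7125+15390+15·19·30=31065; k=4: 14820+0+15·27·30=26970 → min 26970 | A_3..A_6: k=3: 0+31350+25·19·28=44650; k=4: 12825+22680+25·27·28=54405; k=5: 29640+0+25·30·28=50640 → min 44650.
Length 5: A_1..A_5: k=1: 0+26970+29·15·30=40020; k=2: 10875+29640+29·25·30=62265; k=3: 15390+15390+29·19·30=47310; k=4: 26565+0+29·27·30=50055 → min 40020 | A_2..A_6: k=2: 0+44650+15·25·28=55150; k=3: 7125+31350+15·19·28=46455; k=4: 14820+22680+15·27·28=48840; k=5: 26970+0+15·30·28=39570 → min 39570.
Top-level splits: k=1: (A_1..A_1)·(A_2..A_6) → 0+39570+29·15·28 = 51750; k=2: (A_1..A_2)·(A_3..A_6) → 10875+44650+29·25·28 = 75825; k=3: (A_1..A_3)·(A_4..A_6) → 15390+31350+29·19·28 = 62168; k=4: (A_1..A_4)·(A_5..A_6) → 26565+22680+29·27·28 = 71169; k=5: (A_1..A_5)·(A_6..A_6) → 40020+0+29·30·28 = 64380.
Best split is after A_1, i.e. k = 1.

1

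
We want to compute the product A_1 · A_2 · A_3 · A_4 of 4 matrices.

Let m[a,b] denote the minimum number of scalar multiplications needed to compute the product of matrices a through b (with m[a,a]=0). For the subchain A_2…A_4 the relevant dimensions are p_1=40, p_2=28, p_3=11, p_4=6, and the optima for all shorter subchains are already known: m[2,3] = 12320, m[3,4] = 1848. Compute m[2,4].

m[2,4] = min over k∈[2,3] of m[2,k]+m[k+1,4]+p_{1}·p_k·p_{4}.
k=2: 0 + 1848 + 40·28·6 = 8568; k=3: 12320 + 0 + 40·11·6 = 14960.
Minimum: 8568 at k=2.

8568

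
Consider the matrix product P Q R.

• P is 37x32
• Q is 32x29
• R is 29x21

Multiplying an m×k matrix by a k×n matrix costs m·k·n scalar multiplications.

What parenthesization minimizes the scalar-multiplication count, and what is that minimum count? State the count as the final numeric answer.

44352

(P (Q R)): cost 44352.
((P Q) R): cost 56869.
Optimal: (P (Q R)) with cost 44352.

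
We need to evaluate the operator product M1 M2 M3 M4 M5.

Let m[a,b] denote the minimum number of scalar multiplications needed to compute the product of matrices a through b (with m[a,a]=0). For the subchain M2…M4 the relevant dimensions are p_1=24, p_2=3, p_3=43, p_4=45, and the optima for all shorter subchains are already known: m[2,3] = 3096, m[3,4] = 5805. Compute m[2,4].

9045

m[2,4] = min over k∈[2,3] of m[2,k]+m[k+1,4]+p_{1}·p_k·p_{4}.
k=2: 0 + 5805 + 24·3·45 = 9045; k=3: 3096 + 0 + 24·43·45 = 49536.
Minimum: 9045 at k=2.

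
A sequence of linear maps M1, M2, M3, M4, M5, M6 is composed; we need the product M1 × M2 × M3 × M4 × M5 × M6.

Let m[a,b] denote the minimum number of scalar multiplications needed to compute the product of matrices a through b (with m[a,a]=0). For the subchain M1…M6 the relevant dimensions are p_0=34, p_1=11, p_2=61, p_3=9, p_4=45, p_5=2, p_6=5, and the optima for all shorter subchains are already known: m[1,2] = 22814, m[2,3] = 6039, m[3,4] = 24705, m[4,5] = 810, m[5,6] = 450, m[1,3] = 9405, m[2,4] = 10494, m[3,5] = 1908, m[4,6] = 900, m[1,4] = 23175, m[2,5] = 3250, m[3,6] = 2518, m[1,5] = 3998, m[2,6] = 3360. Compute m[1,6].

m[1,6] = min over k∈[1,5] of m[1,k]+m[k+1,6]+p_{0}·p_k·p_{6}.
k=1: 0 + 3360 + 34·11·5 = 5230; k=2: 22814 + 2518 + 34·61·5 = 35702; k=3: 9405 + 900 + 34·9·5 = 11835; k=4: 23175 + 450 + 34·45·5 = 31275; k=5: 3998 + 0 + 34·2·5 = 4338.
Minimum: 4338 at k=5.

4338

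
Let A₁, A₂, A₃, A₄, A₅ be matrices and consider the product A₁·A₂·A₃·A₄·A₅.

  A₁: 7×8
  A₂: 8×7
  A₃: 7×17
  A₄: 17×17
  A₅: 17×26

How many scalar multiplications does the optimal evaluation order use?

6342

Adjacent pairs: A₁A₂ = 7·8·7 = 392; A₂A₃ = 8·7·17 = 952; A₃A₄ = 7·17·17 = 2023; A₄A₅ = 17·17·26 = 7514.
Length 3: A₁..A₃: k=1: 0+952+7·8·17=1904; k=2: 392+0+7·7·17=1225 → min 1225 | A₂..A₄: k=2: 0+2023+8·7·17=2975; k=3: 952+0+8·17·17=3264 → min 2975 | A₃..A₅: k=3: 0+7514+7·17·26=10608; k=4: 2023+0+7·17·26=5117 → min 5117.
Length 4: A₁..A₄: k=1: 0+2975+7·8·17=3927; k=2: 392+2023+7·7·17=3248; k=3: 1225+0+7·17·17=3248 → min 3248 | A₂..A₅: k=2: 0+5117+8·7·26=6573; k=3: 952+7514+8·17·26=12002; k=4: 2975+0+8·17·26=6511 → min 6511.
Length 5: A₁..A₅: k=1: 0+6511+7·8·26=7967; k=2: 392+5117+7·7·26=6783; k=3: 1225+7514+7·17·26=11833; k=4: 3248+0+7·17·26=6342 → min 6342.
Optimal order: (((A₁·A₂)·(A₃·A₄))·A₅) with cost 6342.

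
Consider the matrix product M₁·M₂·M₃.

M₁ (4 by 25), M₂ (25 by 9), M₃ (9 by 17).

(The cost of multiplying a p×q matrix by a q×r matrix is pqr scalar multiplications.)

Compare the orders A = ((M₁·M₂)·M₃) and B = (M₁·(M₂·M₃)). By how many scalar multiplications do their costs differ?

Order A = ((M₁·M₂)·M₃): (M₁·M₂): 4×25 by 25×9 → 4×9, cost 4·25·9 = 900; ((M₁·M₂)·M₃): 4×9 by 9×17 → 4×17, cost 4·9·17 = 612; cumulative 1512. Total 1512.
Order B = (M₁·(M₂·M₃)): (M₂·M₃): 25×9 by 9×17 → 25×17, cost 25·9·17 = 3825; (M₁·(M₂·M₃)): 4×25 by 25×17 → 4×17, cost 4·25·17 = 1700; cumulative 5525. Total 5525.
Difference: |1512 − 5525| = 4013.

4013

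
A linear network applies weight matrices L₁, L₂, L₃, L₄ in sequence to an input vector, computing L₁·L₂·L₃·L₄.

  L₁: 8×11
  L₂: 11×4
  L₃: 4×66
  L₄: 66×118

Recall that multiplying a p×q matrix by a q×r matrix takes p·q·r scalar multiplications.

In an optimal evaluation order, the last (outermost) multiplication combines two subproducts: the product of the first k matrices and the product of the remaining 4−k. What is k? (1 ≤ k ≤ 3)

2

Adjacent pairs: L₁L₂ = 8·11·4 = 352; L₂L₃ = 11·4·66 = 2904; L₃L₄ = 4·66·118 = 31152.
Length 3: L₁..L₃: k=1: 0+2904+8·11·66=8712; k=2: 352+0+8·4·66=2464 → min 2464 | L₂..L₄: k=2: 0+31152+11·4·118=36344; k=3: 2904+0+11·66·118=88572 → min 36344.
Top-level splits: k=1: (L₁..L₁)·(L₂..L₄) → 0+36344+8·11·118 = 46728; k=2: (L₁..L₂)·(L₃..L₄) → 352+31152+8·4·118 = 35280; k=3: (L₁..L₃)·(L₄..L₄) → 2464+0+8·66·118 = 64768.
Best split is after L₂, i.e. k = 2.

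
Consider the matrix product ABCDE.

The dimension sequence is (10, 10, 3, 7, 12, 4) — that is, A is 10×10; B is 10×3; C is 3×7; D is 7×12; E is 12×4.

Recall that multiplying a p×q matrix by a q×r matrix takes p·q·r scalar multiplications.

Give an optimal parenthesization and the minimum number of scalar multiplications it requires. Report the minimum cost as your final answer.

Adjacent pairs: AB = 10·10·3 = 300; BC = 10·3·7 = 210; CD = 3·7·12 = 252; DE = 7·12·4 = 336.
Length 3: A..C: k=1: 0+210+10·10·7=910; k=2: 300+0+10·3·7=510 → min 510 | B..D: k=2: 0+252+10·3·12=612; k=3: 210+0+10·7·12=1050 → min 612 | C..E: k=3: 0+336+3·7·4=420; k=4: 252+0+3·12·4=396 → min 396.
Length 4: A..D: k=1: 0+612+10·10·12=1812; k=2: 300+252+10·3·12=912; k=3: 510+0+10·7·12=1350 → min 912 | B..E: k=2: 0+396+10·3·4=516; k=3: 210+336+10·7·4=826; k=4: 612+0+10·12·4=1092 → min 516.
Length 5: A..E: k=1: 0+516+10·10·4=916; k=2: 300+396+10·3·4=816; k=3: 510+336+10·7·4=1126; k=4: 912+0+10·12·4=1392 → min 816.
Optimal parenthesization: ((AB)((CD)E)) with cost 816.

816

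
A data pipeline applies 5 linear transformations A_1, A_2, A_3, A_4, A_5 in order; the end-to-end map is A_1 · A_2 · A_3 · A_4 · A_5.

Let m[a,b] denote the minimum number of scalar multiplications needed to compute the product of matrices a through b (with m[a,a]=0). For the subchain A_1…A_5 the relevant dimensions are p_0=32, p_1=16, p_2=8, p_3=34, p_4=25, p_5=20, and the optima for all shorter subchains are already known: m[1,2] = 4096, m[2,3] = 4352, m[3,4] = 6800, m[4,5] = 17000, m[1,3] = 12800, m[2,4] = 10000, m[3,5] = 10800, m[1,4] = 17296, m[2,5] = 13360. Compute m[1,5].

20016

m[1,5] = min over k∈[1,4] of m[1,k]+m[k+1,5]+p_{0}·p_k·p_{5}.
k=1: 0 + 13360 + 32·16·20 = 23600; k=2: 4096 + 10800 + 32·8·20 = 20016; k=3: 12800 + 17000 + 32·34·20 = 51560; k=4: 17296 + 0 + 32·25·20 = 33296.
Minimum: 20016 at k=2.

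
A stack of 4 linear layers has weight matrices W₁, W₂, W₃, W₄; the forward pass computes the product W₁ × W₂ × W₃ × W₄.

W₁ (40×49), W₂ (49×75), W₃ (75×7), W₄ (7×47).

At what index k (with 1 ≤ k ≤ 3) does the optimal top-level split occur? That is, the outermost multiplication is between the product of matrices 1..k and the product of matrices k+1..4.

Adjacent pairs: W₁W₂ = 40·49·75 = 147000; W₂W₃ = 49·75·7 = 25725; W₃W₄ = 75·7·47 = 24675.
Length 3: W₁..W₃: k=1: 0+25725+40·49·7=39445; k=2: 147000+0+40·75·7=168000 → min 39445 | W₂..W₄: k=2: 0+24675+49·75·47=197400; k=3: 25725+0+49·7·47=41846 → min 41846.
Top-level splits: k=1: (W₁..W₁)·(W₂..W₄) → 0+41846+40·49·47 = 133966; k=2: (W₁..W₂)·(W₃..W₄) → 147000+24675+40·75·47 = 312675; k=3: (W₁..W₃)·(W₄..W₄) → 39445+0+40·7·47 = 52605.
Best split is after W₃, i.e. k = 3.

3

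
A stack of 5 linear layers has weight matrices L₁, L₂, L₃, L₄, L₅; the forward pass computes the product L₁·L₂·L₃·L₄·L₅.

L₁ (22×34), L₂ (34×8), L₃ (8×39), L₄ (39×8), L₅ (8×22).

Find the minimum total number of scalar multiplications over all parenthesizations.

13760

Adjacent pairs: L₁L₂ = 22·34·8 = 5984; L₂L₃ = 34·8·39 = 10608; L₃L₄ = 8·39·8 = 2496; L₄L₅ = 39·8·22 = 6864.
Length 3: L₁..L₃: k=1: 0+10608+22·34·39=39780; k=2: 5984+0+22·8·39=12848 → min 12848 | L₂..L₄: k=2: 0+2496+34·8·8=4672; k=3: 10608+0+34·39·8=21216 → min 4672 | L₃..L₅: k=3: 0+6864+8·39·22=13728; k=4: 2496+0+8·8·22=3904 → min 3904.
Length 4: L₁..L₄: k=1: 0+4672+22·34·8=10656; k=2: 5984+2496+22·8·8=9888; k=3: 12848+0+22·39·8=19712 → min 9888 | L₂..L₅: k=2: 0+3904+34·8·22=9888; k=3: 10608+6864+34·39·22=46644; k=4: 4672+0+34·8·22=10656 → min 9888.
Length 5: L₁..L₅: k=1: 0+9888+22·34·22=26344; k=2: 5984+3904+22·8·22=13760; k=3: 12848+6864+22·39·22=38588; k=4: 9888+0+22·8·22=13760 → min 13760.
Optimal order: ((L₁·L₂)·((L₃·L₄)·L₅)) with cost 13760.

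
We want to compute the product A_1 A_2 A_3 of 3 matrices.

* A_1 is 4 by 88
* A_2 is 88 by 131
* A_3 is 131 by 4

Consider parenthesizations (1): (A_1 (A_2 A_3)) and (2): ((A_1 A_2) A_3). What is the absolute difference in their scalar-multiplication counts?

688

Order (1) = (A_1 (A_2 A_3)): (A_2 A_3): 88×131 by 131×4 → 88×4, cost 88·131·4 = 46112; (A_1 (A_2 A_3)): 4×88 by 88×4 → 4×4, cost 4·88·4 = 1408; cumulative 47520. Total 47520.
Order (2) = ((A_1 A_2) A_3): (A_1 A_2): 4×88 by 88×131 → 4×131, cost 4·88·131 = 46112; ((A_1 A_2) A_3): 4×131 by 131×4 → 4×4, cost 4·131·4 = 2096; cumulative 48208. Total 48208.
Difference: |47520 − 48208| = 688.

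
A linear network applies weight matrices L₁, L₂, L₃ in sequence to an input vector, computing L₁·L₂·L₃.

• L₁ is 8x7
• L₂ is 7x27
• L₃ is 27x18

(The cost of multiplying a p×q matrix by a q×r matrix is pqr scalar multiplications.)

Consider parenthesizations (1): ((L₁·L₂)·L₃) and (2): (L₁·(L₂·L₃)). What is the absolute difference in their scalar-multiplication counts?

990

Order (1) = ((L₁·L₂)·L₃): (L₁·L₂): 8×7 by 7×27 → 8×27, cost 8·7·27 = 1512; ((L₁·L₂)·L₃): 8×27 by 27×18 → 8×18, cost 8·27·18 = 3888; cumulative 5400. Total 5400.
Order (2) = (L₁·(L₂·L₃)): (L₂·L₃): 7×27 by 27×18 → 7×18, cost 7·27·18 = 3402; (L₁·(L₂·L₃)): 8×7 by 7×18 → 8×18, cost 8·7·18 = 1008; cumulative 4410. Total 4410.
Difference: |5400 − 4410| = 990.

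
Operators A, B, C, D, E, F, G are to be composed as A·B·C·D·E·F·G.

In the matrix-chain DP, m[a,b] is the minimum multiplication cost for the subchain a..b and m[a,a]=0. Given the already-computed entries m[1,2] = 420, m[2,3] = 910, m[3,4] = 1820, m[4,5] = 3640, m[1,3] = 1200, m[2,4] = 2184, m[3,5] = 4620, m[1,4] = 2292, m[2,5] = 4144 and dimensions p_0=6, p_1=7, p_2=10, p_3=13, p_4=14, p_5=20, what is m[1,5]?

m[1,5] = min over k∈[1,4] of m[1,k]+m[k+1,5]+p_{0}·p_k·p_{5}.
k=1: 0 + 4144 + 6·7·20 = 4984; k=2: 420 + 4620 + 6·10·20 = 6240; k=3: 1200 + 3640 + 6·13·20 = 6400; k=4: 2292 + 0 + 6·14·20 = 3972.
Minimum: 3972 at k=4.

3972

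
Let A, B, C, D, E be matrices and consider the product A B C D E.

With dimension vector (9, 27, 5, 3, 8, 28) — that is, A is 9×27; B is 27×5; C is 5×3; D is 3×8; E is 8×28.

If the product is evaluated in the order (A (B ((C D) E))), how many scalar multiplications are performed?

(C D): 5×3 by 3×8 → 5×8, cost 5·3·8 = 120
((C D) E): 5×8 by 8×28 → 5×28, cost 5·8·28 = 1120; cumulative 1240
(B ((C D) E)): 27×5 by 5×28 → 27×28, cost 27·5·28 = 3780; cumulative 5020
(A (B ((C D) E))): 9×27 by 27×28 → 9×28, cost 9·27·28 = 6804; cumulative 11824
Total: 11824 scalar multiplications.

11824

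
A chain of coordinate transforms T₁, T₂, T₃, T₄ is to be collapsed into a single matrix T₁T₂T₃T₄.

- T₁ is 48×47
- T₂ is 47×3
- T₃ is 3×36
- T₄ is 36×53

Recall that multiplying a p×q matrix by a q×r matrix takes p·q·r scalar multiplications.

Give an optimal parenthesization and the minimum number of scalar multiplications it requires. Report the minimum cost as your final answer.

20124

Adjacent pairs: T₁T₂ = 48·47·3 = 6768; T₂T₃ = 47·3·36 = 5076; T₃T₄ = 3·36·53 = 5724.
Length 3: T₁..T₃: k=1: 0+5076+48·47·36=86292; k=2: 6768+0+48·3·36=11952 → min 11952 | T₂..T₄: k=2: 0+5724+47·3·53=13197; k=3: 5076+0+47·36·53=94752 → min 13197.
Length 4: T₁..T₄: k=1: 0+13197+48·47·53=132765; k=2: 6768+5724+48·3·53=20124; k=3: 11952+0+48·36·53=103536 → min 20124.
Optimal parenthesization: ((T₁T₂)(T₃T₄)) with cost 20124.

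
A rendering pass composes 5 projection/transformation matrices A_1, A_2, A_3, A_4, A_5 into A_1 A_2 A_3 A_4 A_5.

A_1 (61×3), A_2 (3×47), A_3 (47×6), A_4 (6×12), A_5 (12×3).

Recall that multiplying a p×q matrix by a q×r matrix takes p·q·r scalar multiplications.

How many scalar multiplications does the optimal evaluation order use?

Adjacent pairs: A_1A_2 = 61·3·47 = 8601; A_2A_3 = 3·47·6 = 846; A_3A_4 = 47·6·12 = 3384; A_4A_5 = 6·12·3 = 216.
Length 3: A_1..A_3: k=1: 0+846+61·3·6=1944; k=2: 8601+0+61·47·6=25803 → min 1944 | A_2..A_4: k=2: 0+3384+3·47·12=5076; k=3: 846+0+3·6·12=1062 → min 1062 | A_3..A_5: k=3: 0+216+47·6·3=1062; k=4: 3384+0+47·12·3=5076 → min 1062.
Length 4: A_1..A_4: k=1: 0+1062+61·3·12=3258; k=2: 8601+3384+61·47·12=46389; k=3: 1944+0+61·6·12=6336 → min 3258 | A_2..A_5: k=2: 0+1062+3·47·3=1485; k=3: 846+216+3·6·3=1116; k=4: 1062+0+3·12·3=1170 → min 1116.
Length 5: A_1..A_5: k=1: 0+1116+61·3·3=1665; k=2: 8601+1062+61·47·3=18264; k=3: 1944+216+61·6·3=3258; k=4: 3258+0+61·12·3=5454 → min 1665.
Optimal order: (A_1 ((A_2 A_3) (A_4 A_5))) with cost 1665.

1665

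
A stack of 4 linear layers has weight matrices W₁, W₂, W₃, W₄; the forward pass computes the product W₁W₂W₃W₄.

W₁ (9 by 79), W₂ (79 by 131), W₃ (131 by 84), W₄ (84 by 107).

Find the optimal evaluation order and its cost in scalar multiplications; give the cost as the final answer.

Adjacent pairs: W₁W₂ = 9·79·131 = 93141; W₂W₃ = 79·131·84 = 869316; W₃W₄ = 131·84·107 = 1177428.
Length 3: W₁..W₃: k=1: 0+869316+9·79·84=929040; k=2: 93141+0+9·131·84=192177 → min 192177 | W₂..W₄: k=2: 0+1177428+79·131·107=2284771; k=3: 869316+0+79·84·107=1579368 → min 1579368.
Length 4: W₁..W₄: k=1: 0+1579368+9·79·107=1655445; k=2: 93141+1177428+9·131·107=1396722; k=3: 192177+0+9·84·107=273069 → min 273069.
Optimal parenthesization: (((W₁W₂)W₃)W₄) with cost 273069.

273069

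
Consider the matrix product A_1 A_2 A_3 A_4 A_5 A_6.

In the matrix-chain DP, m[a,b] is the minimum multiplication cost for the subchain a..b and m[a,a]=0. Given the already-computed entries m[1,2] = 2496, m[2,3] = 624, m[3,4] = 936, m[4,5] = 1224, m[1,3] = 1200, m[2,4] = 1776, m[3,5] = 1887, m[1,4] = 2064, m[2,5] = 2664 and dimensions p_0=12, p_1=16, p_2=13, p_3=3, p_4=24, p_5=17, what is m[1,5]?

3036

m[1,5] = min over k∈[1,4] of m[1,k]+m[k+1,5]+p_{0}·p_k·p_{5}.
k=1: 0 + 2664 + 12·16·17 = 5928; k=2: 2496 + 1887 + 12·13·17 = 7035; k=3: 1200 + 1224 + 12·3·17 = 3036; k=4: 2064 + 0 + 12·24·17 = 6960.
Minimum: 3036 at k=3.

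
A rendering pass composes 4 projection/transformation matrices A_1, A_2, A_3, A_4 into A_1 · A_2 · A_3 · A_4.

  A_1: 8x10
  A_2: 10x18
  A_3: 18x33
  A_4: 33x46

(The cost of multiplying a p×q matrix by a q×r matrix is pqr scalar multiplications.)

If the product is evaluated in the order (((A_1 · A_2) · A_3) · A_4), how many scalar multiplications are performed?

18336

(A_1 · A_2): 8×10 by 10×18 → 8×18, cost 8·10·18 = 1440
((A_1 · A_2) · A_3): 8×18 by 18×33 → 8×33, cost 8·18·33 = 4752; cumulative 6192
(((A_1 · A_2) · A_3) · A_4): 8×33 by 33×46 → 8×46, cost 8·33·46 = 12144; cumulative 18336
Total: 18336 scalar multiplications.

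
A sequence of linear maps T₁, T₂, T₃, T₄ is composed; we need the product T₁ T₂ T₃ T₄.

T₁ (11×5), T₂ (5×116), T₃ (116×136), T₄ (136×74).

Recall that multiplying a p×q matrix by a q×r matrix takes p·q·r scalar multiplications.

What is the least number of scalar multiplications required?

Adjacent pairs: T₁T₂ = 11·5·116 = 6380; T₂T₃ = 5·116·136 = 78880; T₃T₄ = 116·136·74 = 1167424.
Length 3: T₁..T₃: k=1: 0+78880+11·5·136=86360; k=2: 6380+0+11·116·136=179916 → min 86360 | T₂..T₄: k=2: 0+1167424+5·116·74=1210344; k=3: 78880+0+5·136·74=129200 → min 129200.
Length 4: T₁..T₄: k=1: 0+129200+11·5·74=133270; k=2: 6380+1167424+11·116·74=1268228; k=3: 86360+0+11·136·74=197064 → min 133270.
Optimal order: (T₁ ((T₂ T₃) T₄)) with cost 133270.

133270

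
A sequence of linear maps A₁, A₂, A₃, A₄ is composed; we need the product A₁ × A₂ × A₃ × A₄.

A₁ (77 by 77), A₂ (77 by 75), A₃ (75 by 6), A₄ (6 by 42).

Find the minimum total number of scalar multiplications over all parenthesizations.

Adjacent pairs: A₁A₂ = 77·77·75 = 444675; A₂A₃ = 77·75·6 = 34650; A₃A₄ = 75·6·42 = 18900.
Length 3: A₁..A₃: k=1: 0+34650+77·77·6=70224; k=2: 444675+0+77·75·6=479325 → min 70224 | A₂..A₄: k=2: 0+18900+77·75·42=261450; k=3: 34650+0+77·6·42=54054 → min 54054.
Length 4: A₁..A₄: k=1: 0+54054+77·77·42=303072; k=2: 444675+18900+77·75·42=706125; k=3: 70224+0+77·6·42=89628 → min 89628.
Optimal order: ((A₁ × (A₂ × A₃)) × A₄) with cost 89628.

89628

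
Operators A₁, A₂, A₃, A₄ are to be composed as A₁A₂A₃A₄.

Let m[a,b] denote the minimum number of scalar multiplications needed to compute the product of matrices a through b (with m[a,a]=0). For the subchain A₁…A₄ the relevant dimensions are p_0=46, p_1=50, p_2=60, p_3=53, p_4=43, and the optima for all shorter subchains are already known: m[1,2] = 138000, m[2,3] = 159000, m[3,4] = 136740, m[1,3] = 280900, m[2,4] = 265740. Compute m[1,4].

364640

m[1,4] = min over k∈[1,3] of m[1,k]+m[k+1,4]+p_{0}·p_k·p_{4}.
k=1: 0 + 265740 + 46·50·43 = 364640; k=2: 138000 + 136740 + 46·60·43 = 393420; k=3: 280900 + 0 + 46·53·43 = 385734.
Minimum: 364640 at k=1.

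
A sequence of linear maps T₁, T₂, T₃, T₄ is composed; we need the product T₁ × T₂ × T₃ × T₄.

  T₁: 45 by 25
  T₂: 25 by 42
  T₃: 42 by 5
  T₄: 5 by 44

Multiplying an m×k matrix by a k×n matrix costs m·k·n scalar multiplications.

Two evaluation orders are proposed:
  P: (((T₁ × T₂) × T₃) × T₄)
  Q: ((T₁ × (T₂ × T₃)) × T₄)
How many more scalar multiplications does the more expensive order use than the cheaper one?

Order P = (((T₁ × T₂) × T₃) × T₄): (T₁ × T₂): 45×25 by 25×42 → 45×42, cost 45·25·42 = 47250; ((T₁ × T₂) × T₃): 45×42 by 42×5 → 45×5, cost 45·42·5 = 9450; cumulative 56700; (((T₁ × T₂) × T₃) × T₄): 45×5 by 5×44 → 45×44, cost 45·5·44 = 9900; cumulative 66600. Total 66600.
Order Q = ((T₁ × (T₂ × T₃)) × T₄): (T₂ × T₃): 25×42 by 42×5 → 25×5, cost 25·42·5 = 5250; (T₁ × (T₂ × T₃)): 45×25 by 25×5 → 45×5, cost 45·25·5 = 5625; cumulative 10875; ((T₁ × (T₂ × T₃)) × T₄): 45×5 by 5×44 → 45×44, cost 45·5·44 = 9900; cumulative 20775. Total 20775.
Difference: |66600 − 20775| = 45825.

45825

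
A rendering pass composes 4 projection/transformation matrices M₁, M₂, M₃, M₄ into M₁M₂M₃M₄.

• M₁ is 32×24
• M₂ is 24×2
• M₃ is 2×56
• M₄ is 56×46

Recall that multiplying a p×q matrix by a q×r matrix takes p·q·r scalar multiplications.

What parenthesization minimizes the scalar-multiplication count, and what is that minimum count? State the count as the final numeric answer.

Adjacent pairs: M₁M₂ = 32·24·2 = 1536; M₂M₃ = 24·2·56 = 2688; M₃M₄ = 2·56·46 = 5152.
Length 3: M₁..M₃: k=1: 0+2688+32·24·56=45696; k=2: 1536+0+32·2·56=5120 → min 5120 | M₂..M₄: k=2: 0+5152+24·2·46=7360; k=3: 2688+0+24·56·46=64512 → min 7360.
Length 4: M₁..M₄: k=1: 0+7360+32·24·46=42688; k=2: 1536+5152+32·2·46=9632; k=3: 5120+0+32·56·46=87552 → min 9632.
Optimal parenthesization: ((M₁M₂)(M₃M₄)) with cost 9632.

9632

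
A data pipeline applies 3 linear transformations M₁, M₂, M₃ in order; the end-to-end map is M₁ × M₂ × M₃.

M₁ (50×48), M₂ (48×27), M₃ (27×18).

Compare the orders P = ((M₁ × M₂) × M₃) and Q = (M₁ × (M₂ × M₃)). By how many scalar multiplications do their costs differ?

Order P = ((M₁ × M₂) × M₃): (M₁ × M₂): 50×48 by 48×27 → 50×27, cost 50·48·27 = 64800; ((M₁ × M₂) × M₃): 50×27 by 27×18 → 50×18, cost 50·27·18 = 24300; cumulative 89100. Total 89100.
Order Q = (M₁ × (M₂ × M₃)): (M₂ × M₃): 48×27 by 27×18 → 48×18, cost 48·27·18 = 23328; (M₁ × (M₂ × M₃)): 50×48 by 48×18 → 50×18, cost 50·48·18 = 43200; cumulative 66528. Total 66528.
Difference: |89100 − 66528| = 22572.

22572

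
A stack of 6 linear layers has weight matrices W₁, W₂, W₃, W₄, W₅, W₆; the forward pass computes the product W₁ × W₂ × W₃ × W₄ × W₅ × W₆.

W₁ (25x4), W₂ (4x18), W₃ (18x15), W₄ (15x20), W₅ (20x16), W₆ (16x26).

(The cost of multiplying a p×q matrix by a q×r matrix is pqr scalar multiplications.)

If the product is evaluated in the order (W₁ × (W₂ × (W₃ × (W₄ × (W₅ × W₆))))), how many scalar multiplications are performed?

(W₅ × W₆): 20×16 by 16×26 → 20×26, cost 20·16·26 = 8320
(W₄ × (W₅ × W₆)): 15×20 by 20×26 → 15×26, cost 15·20·26 = 7800; cumulative 16120
(W₃ × (W₄ × (W₅ × W₆))): 18×15 by 15×26 → 18×26, cost 18·15·26 = 7020; cumulative 23140
(W₂ × (W₃ × (W₄ × (W₅ × W₆)))): 4×18 by 18×26 → 4×26, cost 4·18·26 = 1872; cumulative 25012
(W₁ × (W₂ × (W₃ × (W₄ × (W₅ × W₆))))): 25×4 by 4×26 → 25×26, cost 25·4·26 = 2600; cumulative 27612
Total: 27612 scalar multiplications.

27612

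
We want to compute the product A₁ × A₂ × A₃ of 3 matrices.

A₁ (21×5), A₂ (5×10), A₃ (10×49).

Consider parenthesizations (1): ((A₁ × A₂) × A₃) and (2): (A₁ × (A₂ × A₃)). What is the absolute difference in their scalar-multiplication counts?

Order (1) = ((A₁ × A₂) × A₃): (A₁ × A₂): 21×5 by 5×10 → 21×10, cost 21·5·10 = 1050; ((A₁ × A₂) × A₃): 21×10 by 10×49 → 21×49, cost 21·10·49 = 10290; cumulative 11340. Total 11340.
Order (2) = (A₁ × (A₂ × A₃)): (A₂ × A₃): 5×10 by 10×49 → 5×49, cost 5·10·49 = 2450; (A₁ × (A₂ × A₃)): 21×5 by 5×49 → 21×49, cost 21·5·49 = 5145; cumulative 7595. Total 7595.
Difference: |11340 − 7595| = 3745.

3745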